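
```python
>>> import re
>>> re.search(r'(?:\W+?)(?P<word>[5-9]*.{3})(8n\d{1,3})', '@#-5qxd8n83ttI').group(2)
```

'8n83'

The match spans [0:11] → '@#-5qxd8n83'.
Captured: group 1 = '5qxd', group 2 = '8n83'.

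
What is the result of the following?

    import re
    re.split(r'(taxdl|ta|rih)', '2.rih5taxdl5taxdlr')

['2.', 'rih', '5', 'taxdl', '5', 'taxdl', 'r']

`|` is ordered: at each position the engine commits to the first alternative that works.
Matches to split on: at [2:5] → 'rih'; at [6:11] → 'taxdl'; at [12:17] → 'taxdl'.
With a capturing group present, the delimiter's captured portion is kept in the result list.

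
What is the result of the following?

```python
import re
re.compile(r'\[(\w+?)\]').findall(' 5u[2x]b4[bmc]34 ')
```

`findall` collects group 1 from each match (2 total).

['2x', 'bmc']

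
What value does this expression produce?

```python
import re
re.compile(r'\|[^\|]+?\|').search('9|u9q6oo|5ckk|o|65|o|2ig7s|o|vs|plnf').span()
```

Unlike `match`, `search` isn't anchored — it looks for the pattern anywhere in the string.
The match spans [1:9] → '|u9q6oo|'.

(1, 9)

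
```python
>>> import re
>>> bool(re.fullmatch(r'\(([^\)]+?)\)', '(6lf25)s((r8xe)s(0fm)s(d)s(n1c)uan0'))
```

False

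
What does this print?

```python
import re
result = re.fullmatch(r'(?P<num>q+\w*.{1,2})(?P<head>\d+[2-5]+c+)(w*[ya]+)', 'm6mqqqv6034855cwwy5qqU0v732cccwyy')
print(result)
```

None

`fullmatch` succeeds only if the pattern covers the string from start to end.
Here the string isn't matched end-to-end, so the call returns None.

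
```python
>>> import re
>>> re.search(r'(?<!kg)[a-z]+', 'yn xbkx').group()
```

'yn'

Because the assertion is negative and zero-width, positions next to the forbidden text are skipped.
The match spans [0:2] → 'yn'.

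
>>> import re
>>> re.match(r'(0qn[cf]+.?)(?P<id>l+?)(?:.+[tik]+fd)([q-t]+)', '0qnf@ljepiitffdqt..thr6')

None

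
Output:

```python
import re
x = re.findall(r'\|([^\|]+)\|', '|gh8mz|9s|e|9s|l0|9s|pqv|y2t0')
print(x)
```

With a single group, `findall` returns only what that group captured — 4 items.

['gh8mz', 'e', 'l0', 'pqv']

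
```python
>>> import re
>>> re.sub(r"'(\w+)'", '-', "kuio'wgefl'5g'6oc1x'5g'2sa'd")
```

'kuio-5g-5g-d'

Matches: at [4:11] → "'wgefl'"; at [13:20] → "'6oc1x'"; at [22:27] → "'2sa'".
`sub` substitutes '-' at each match site.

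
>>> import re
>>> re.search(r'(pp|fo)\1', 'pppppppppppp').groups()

The backreference `\1` re-matches whatever the first group consumed, character for character.
`re.search` tries every starting position until one works.
The match spans [0:4] → 'pppp'.
Captured: group 1 = 'pp'.

('pp',)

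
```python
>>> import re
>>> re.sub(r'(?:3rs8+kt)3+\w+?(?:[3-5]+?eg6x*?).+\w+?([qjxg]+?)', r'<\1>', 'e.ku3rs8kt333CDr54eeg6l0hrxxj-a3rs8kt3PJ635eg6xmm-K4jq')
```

'e.ku3rs8kt333CDr54eeg6l0hrxxj-a<q>'

The pattern matches the literal '3rs', then one or more of a literal '8', then the literal 'kt' (non-capturing group); then one or more of the literal '3', then one or more of a word character (lazy); then one or more of a character in [3-5] (lazy), then the literal 'eg6', then zero or more of the literal 'x' (lazy) (non-capturing group); then one or more of any character, then one or more of a word character (lazy); then one or more of one of [qjxg] (lazy) (captured).
Matches: at [31:54] → '3rs8kt3PJ635eg6xmm-K4jq'.
The replacement refers to a captured group, so each match is rewritten using its own captured text.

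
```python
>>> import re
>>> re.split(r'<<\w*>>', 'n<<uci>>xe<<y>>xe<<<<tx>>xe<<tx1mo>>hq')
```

['n', 'xe', 'xe<<', 'xe', 'hq']

Matches to split on: at [1:8] → '<<uci>>'; at [10:15] → '<<y>>'; at [19:25] → '<<tx>>'; at [27:36] → '<<tx1mo>>'.
Splitting on the pattern gives 5 pieces.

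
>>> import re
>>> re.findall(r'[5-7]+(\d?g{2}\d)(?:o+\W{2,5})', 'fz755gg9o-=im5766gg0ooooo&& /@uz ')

['gg9', 'gg0']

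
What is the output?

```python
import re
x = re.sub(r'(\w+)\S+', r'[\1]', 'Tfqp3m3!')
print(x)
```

[Tfqp3m3]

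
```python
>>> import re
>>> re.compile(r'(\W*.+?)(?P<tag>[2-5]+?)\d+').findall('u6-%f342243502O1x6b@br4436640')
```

The pattern matches zero or more of a non-word character, then one or more of any character (lazy) (captured); then one or more of a character in [2-5] (lazy) (captured as 'tag'); then one or more of a digit.
Scanning left to right: at [0:14] match 'u6-%f342243502', groups = ('u6-%f', '3'); at [14:29] match 'O1x6b@br4436640', groups = ('O1x6b@br', '4').
Multiple groups make `findall` return tuples — one 2-tuple for each match.

[('u6-%f', '3'), ('O1x6b@br', '4')]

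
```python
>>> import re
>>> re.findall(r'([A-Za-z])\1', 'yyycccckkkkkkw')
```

['y', 'c', 'c', 'k', 'k', 'k']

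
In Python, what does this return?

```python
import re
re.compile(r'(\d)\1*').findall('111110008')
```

`\1` has to match the exact text group 1 already captured.
Walking the string: at [0:5] match '11111', group 1 = '1'; at [5:8] match '000', group 1 = '0'; at [8:9] match '8', group 1 = '8'.
`findall` collects group 1 from each match (3 total).

['1', '0', '8']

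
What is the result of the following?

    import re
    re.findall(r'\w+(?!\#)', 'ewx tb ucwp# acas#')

['ewx', 'tb', 'ucw', 'aca']

The negative lookahead/lookbehind blocks any match where the forbidden context is present.
`findall` yields the raw match text (4 of them) because the pattern has no groups.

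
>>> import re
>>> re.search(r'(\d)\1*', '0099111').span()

(0, 2)

`\1` has to match the exact text group 1 already captured.
`re.search` scans for the first position where the pattern succeeds.
The match spans [0:2] → '00'.
Captured: group 1 = '0'.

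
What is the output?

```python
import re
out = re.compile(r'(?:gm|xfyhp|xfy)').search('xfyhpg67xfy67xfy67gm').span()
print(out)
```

(0, 5)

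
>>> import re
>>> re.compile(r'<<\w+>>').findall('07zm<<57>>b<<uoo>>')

['<<57>>', '<<uoo>>']

`findall` yields the raw match text (2 of them) because the pattern has no groups.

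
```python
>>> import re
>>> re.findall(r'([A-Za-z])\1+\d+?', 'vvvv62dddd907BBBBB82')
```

The backreference `\1` re-matches whatever the first group consumed, character for character.
Because there's exactly one group, `findall` drops the full match and keeps group 1 from each hit.

['v', 'd', 'B']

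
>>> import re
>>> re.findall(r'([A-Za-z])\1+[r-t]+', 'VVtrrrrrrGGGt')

['V', 'G']

After group 1 captures some text, `\1` only succeeds where that same text appears again.
Walking the string: at [0:9] match 'VVtrrrrrr', group 1 = 'V'; at [9:13] match 'GGGt', group 1 = 'G'.
One capturing group, so `findall` returns just the captured substring from each match — 2 in all.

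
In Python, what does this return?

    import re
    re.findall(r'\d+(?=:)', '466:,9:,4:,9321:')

Lookahead/lookbehind check context without consuming it, so the matched span excludes the asserted characters.
With no groups in the pattern, `findall` gives back each whole match — 4 here.

['466', '9', '4', '9321']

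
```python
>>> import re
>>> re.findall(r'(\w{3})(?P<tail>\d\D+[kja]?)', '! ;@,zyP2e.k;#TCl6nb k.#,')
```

[('zyP', '2e.k;#TCl')]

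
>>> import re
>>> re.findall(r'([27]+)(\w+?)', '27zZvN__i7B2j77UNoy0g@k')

This matches one or more of one of [27] (captured); then one or more of a word character (lazy) (captured).
A non-greedy quantifier consumes as few characters as it can — just enough that the remainder of the pattern still matches from where it stops; whatever follows it matches normally.
Matches: at [0:3] match '27z', groups = ('27', 'z'); at [9:11] match '7B', groups = ('7', 'B'); at [11:13] match '2j', groups = ('2', 'j'); at [13:16] match '77U', groups = ('77', 'U').
2 groups means each result is a tuple of 2 captured strings — 4 here.

[('27', 'z'), ('7', 'B'), ('2', 'j'), ('77', 'U')]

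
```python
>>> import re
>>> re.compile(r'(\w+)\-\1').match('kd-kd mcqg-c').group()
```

`\1` is not a pattern — it's the concrete string captured by group 1, re-applied verbatim.
With `match`, the pattern is implicitly anchored at the beginning.
The match spans [0:5] → 'kd-kd'.
Captured: group 1 = 'kd'.

'kd-kd'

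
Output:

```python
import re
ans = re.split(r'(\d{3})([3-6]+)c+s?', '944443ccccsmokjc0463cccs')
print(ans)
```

['', '944', '443', 'mokjc', '046', '3', '']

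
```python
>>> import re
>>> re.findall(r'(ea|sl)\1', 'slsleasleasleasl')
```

['sl']

`\1` has to match the exact text group 1 already captured.
Walking the string: at [0:4] match 'slsl', group 1 = 'sl'.
One capturing group, so `findall` returns just the captured substring from the one match — 1 in all.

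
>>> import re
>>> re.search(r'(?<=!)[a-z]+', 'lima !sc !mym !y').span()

(6, 8)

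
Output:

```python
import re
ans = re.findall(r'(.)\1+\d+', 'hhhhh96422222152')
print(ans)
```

['h']

`\1` has to match the exact text group 1 already captured.
Matches: at [0:16] match 'hhhhh96422222152', group 1 = 'h'.
Because there's exactly one group, `findall` drops the full match and keeps group 1 from the one hit.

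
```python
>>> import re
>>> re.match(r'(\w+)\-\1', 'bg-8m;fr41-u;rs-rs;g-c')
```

None

`\1` has to match the exact text group 1 already captured.
`match` is anchored at position 0; if the pattern doesn't fit there, it returns None.
Here the string doesn't start with a match, so the call returns None.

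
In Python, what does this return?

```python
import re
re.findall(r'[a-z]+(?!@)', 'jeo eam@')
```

A negative assertion filters positions out without eating any characters.
Matches: at [0:3] → 'jeo'; at [4:6] → 'ea'.
Since nothing is captured, `findall` lists the 2 matched substrings directly.

['jeo', 'ea']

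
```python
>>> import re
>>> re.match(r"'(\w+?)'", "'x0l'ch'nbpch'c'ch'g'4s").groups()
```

('x0l',)

`match` is anchored at position 0; if the pattern doesn't fit there, it returns None.
The match spans [0:5] → "'x0l'".
Captured: group 1 = 'x0l'.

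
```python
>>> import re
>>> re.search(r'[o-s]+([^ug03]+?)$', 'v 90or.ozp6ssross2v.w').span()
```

(4, 21)

This matches one or more of a character in [o-s]; then one or more of any character except [ug03] (lazy) (captured); then anchored at the end.
`search` walks the string left to right and returns the first match it finds.
The match spans [4:21] → 'or.ozp6ssross2v.w'.
Captured: group 1 = '.ozp6ssross2v.w'.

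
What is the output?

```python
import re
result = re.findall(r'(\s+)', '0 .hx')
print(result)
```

The pattern matches one or more of whitespace (captured).
Walking the string: at [1:2] match ' ', group 1 = ' '.
`findall` collects group 1 from the one match (1 total).

[' ']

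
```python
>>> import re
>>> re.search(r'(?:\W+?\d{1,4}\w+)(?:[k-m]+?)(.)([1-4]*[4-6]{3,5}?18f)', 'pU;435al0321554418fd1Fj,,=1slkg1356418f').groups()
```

The pattern matches one or more of a non-word character (lazy), then 1 to 4 of a digit, then one or more of a word character (non-capturing group); then one or more of a character in [k-m] (lazy) (non-capturing group); then any character (captured); then zero or more of a character in [1-4], then 3 to 5 of a character in [4-6] (lazy), then the literal '18f' (captured).
`re.search` scans for the first position where the pattern succeeds.
The match spans [2:19] → ';435al0321554418f'.
Captured: group 1 = '0', group 2 = '321554418f'.

('0', '321554418f')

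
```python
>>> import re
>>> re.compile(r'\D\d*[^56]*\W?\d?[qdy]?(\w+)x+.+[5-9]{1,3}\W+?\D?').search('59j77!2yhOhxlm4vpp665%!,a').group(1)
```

This matches a non-digit, then zero or more of a digit, then zero or more of any character except [56]; then optionally a non-word character, then optionally a digit, then optionally one of [qdy]; then one or more of a word character (captured); then one or more of a literal 'x', then one or more of any character; then 1 to 3 of a character in [5-9], then one or more of a non-word character (lazy), then optionally a non-digit.
Lazy quantifiers expand one character at a time until the remainder of the pattern can match.
Unlike `match`, `search` isn't anchored — it looks for the pattern anywhere in the string.
The match spans [2:23] → 'j77!2yhOhxlm4vpp665%!'.
Captured: group 1 = 'h'.

'h'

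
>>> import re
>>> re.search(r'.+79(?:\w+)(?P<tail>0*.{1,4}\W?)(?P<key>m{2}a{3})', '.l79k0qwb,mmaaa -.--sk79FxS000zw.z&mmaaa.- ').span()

(0, 40)

The pattern matches one or more of any character, then the literal '79'; then one or more of a word character (non-capturing group); then zero or more of a literal '0', then 1 to 4 of any character, then optionally a non-word character (captured as 'tail'); then exactly 2 of the literal 'm', then exactly 3 of the literal 'a' (captured as 'key').
The match spans [0:40] → '.l79k0qwb,mmaaa -.--sk79FxS000zw.z&mmaaa'.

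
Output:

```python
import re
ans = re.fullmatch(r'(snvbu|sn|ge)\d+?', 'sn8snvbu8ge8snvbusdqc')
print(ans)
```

None

For `fullmatch`, every character of the input must be accounted for by the pattern.
Here there's no way to consume every character, so the call returns None.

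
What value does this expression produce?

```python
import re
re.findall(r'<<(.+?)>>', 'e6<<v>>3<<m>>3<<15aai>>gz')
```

Because the quantifier is non-greedy, it stops expanding at the earliest point where the rest of the pattern can succeed.
Scanning left to right: at [2:7] match '<<v>>', group 1 = 'v'; at [8:13] match '<<m>>', group 1 = 'm'; at [14:23] match '<<15aai>>', group 1 = '15aai'.
With a single group, `findall` returns only what that group captured — 3 items.

['v', 'm', '15aai']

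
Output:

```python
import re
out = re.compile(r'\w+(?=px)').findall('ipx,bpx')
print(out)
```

Lookahead/lookbehind check context without consuming it, so the matched span excludes the asserted characters.
Matches: at [0:1] → 'i'; at [4:5] → 'b'.
No capturing groups, so `findall` returns the 2 full match strings.

['i', 'b']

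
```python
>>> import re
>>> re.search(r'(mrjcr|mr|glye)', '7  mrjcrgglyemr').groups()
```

('mrjcr',)

Alternation isn't longest-match — the leftmost alternative that fits at this position is chosen.
`search` walks the string left to right and returns the first match it finds.
The match spans [3:8] → 'mrjcr'.
Captured: group 1 = 'mrjcr'.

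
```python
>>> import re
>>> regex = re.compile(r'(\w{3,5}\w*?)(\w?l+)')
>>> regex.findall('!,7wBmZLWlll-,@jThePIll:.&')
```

[('7wBmZL', 'Wlll'), ('jTheP', 'Ill')]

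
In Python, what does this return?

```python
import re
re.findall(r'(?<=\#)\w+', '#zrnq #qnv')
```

['zrnq', 'qnv']

The positive lookaround only admits positions where the adjacent text matches; those characters stay outside the span.
Scanning left to right: at [1:5] → 'zrnq'; at [7:10] → 'qnv'.
No capturing groups, so `findall` returns the 2 full match strings.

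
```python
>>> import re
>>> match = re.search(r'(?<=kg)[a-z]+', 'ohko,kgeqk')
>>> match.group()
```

'eqk'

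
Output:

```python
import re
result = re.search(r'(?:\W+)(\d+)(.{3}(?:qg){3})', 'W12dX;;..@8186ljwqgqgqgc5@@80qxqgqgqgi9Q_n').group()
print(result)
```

The pattern matches one or more of a non-word character (non-capturing group); then one or more of a digit (captured); then exactly 3 of any character, then the literal 'qg' repeated 3 times (captured).
`search` walks the string left to right and returns the first match it finds.
The match spans [5:23] → ';;..@8186ljwqgqgqg'.
Captured: group 1 = '8186', group 2 = 'ljwqgqgqg'.

;;..@8186ljwqgqgqg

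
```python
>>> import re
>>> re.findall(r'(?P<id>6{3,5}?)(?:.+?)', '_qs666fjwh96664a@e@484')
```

['666', '666']

With the lazy modifier that quantifier settles for the fewest repetitions that let the rest of the pattern succeed (the atoms after it are unaffected and can still be greedy).
One capturing group, so `findall` returns just the captured substring from each match — 2 in all.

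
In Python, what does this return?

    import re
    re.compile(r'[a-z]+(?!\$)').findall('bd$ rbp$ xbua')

['b', 'rb', 'xbua']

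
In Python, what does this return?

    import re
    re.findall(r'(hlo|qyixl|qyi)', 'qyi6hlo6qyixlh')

Branches in `(...|...)` are attempted left-to-right; the first branch that allows the whole pattern to succeed is taken.
Walking the string: at [0:3] match 'qyi', group 1 = 'qyi'; at [4:7] match 'hlo', group 1 = 'hlo'; at [8:13] match 'qyixl', group 1 = 'qyixl'.
Because there's exactly one group, `findall` drops the full match and keeps group 1 from each hit.

['qyi', 'hlo', 'qyixl']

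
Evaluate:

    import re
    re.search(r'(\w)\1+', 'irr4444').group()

`\1` is not a pattern — it's the concrete string captured by group 1, re-applied verbatim.
The match spans [1:3] → 'rr'.

'rr'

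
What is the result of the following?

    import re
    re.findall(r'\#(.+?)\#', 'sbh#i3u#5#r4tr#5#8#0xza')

['i3u', 'r4tr', '8']

Because the quantifier is non-greedy, it stops expanding at the earliest point where the rest of the pattern can succeed.
With a single group, `findall` returns only what that group captured — 3 items.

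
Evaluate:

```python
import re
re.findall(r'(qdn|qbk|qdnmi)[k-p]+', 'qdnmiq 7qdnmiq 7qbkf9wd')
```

One capturing group, so `findall` returns just the captured substring from each match — 2 in all.

['qdn', 'qdn']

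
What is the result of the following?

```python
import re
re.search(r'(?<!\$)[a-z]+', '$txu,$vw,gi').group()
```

'xu'

The negative lookahead/lookbehind blocks any match where the forbidden context is present.
Unlike `match`, `search` isn't anchored — it looks for the pattern anywhere in the string.
The match spans [2:4] → 'xu'.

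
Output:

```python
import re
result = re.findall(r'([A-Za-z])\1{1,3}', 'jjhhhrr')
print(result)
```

A backreference is literal: `\1` must see the identical characters the first group matched.
Walking the string: at [0:2] match 'jj', group 1 = 'j'; at [2:5] match 'hhh', group 1 = 'h'; at [5:7] match 'rr', group 1 = 'r'.
With a single group, `findall` returns only what that group captured — 3 items.

['j', 'h', 'r']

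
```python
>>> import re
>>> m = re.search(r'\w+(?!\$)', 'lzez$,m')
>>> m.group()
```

'lze'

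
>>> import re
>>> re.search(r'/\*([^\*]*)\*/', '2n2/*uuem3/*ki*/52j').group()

Unlike `match`, `search` isn't anchored — it looks for the pattern anywhere in the string.
The match spans [10:16] → '/*ki*/'.
Captured: group 1 = 'ki'.

'/*ki*/'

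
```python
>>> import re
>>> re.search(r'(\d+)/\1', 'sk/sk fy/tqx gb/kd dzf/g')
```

`\1` is not a pattern — it's the concrete string captured by group 1, re-applied verbatim.
`re.search` scans for the first position where the pattern succeeds.
Here the pattern never matches, so the call returns None.

None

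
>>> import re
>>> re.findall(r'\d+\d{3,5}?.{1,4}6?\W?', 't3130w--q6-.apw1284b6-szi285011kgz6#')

Pattern: one or more of a digit, then 3 to 5 of a digit (lazy); then 1 to 4 of any character; then optionally the literal '6', then optionally a non-word character.
No capturing groups, so `findall` returns the 3 full match strings.

['3130w--q6-', '1284b6-s', '285011kgz6#']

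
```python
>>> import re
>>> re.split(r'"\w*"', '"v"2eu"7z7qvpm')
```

['', '2eu"7z7qvpm']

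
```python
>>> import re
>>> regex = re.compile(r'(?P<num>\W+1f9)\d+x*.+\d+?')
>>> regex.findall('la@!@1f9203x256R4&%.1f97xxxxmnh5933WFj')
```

This matches one or more of a non-word character, then the literal '1f9' (captured as 'num'); then one or more of a digit, then zero or more of a literal 'x'; then one or more of any character, then one or more of a digit (lazy).
One capturing group, so `findall` returns just the captured substring from the one match — 1 in all.

['@!@1f9']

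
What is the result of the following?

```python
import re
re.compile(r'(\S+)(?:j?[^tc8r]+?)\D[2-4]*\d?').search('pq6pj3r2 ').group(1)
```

'pq6pj3r'

The match spans [0:9] → 'pq6pj3r2 '.
Captured: group 1 = 'pq6pj3r'.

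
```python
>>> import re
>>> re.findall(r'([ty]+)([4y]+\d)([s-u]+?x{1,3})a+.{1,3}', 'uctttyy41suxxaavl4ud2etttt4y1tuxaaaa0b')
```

[('tttyy', '41', 'suxx'), ('tttt', '4y1', 'tux')]

Pattern: one or more of one of [ty] (captured); then one or more of one of [4y], then a digit (captured); then one or more of a character in [s-u] (lazy), then 1 to 3 of the literal 'x' (captured); then one or more of a literal 'a'; then 1 to 3 of any character.
Walking the string: at [2:18] match 'tttyy41suxxaavl4', groups = ('tttyy', '41', 'suxx'); at [22:38] match 'tttt4y1tuxaaaa0b', groups = ('tttt', '4y1', 'tux').
Multiple groups make `findall` return tuples — one 3-tuple for each match.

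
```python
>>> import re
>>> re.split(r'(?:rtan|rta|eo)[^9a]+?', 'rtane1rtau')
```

['', '1', '']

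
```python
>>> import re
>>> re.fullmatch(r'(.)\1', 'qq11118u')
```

None

For `fullmatch`, every character of the input must be accounted for by the pattern.
Here the pattern can't cover the whole string, so the call returns None.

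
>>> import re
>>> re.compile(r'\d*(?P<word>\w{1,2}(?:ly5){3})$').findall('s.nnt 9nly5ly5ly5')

One capturing group, so `findall` returns just the captured substring from the one match — 1 in all.

['nly5ly5ly5']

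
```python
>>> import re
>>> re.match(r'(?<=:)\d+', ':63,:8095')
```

None

The positive lookaround only admits positions where the adjacent text matches; those characters stay outside the span.
`re.match` won't scan ahead — the pattern has to work from the very first character.
Here the string doesn't start with a match, so the call returns None.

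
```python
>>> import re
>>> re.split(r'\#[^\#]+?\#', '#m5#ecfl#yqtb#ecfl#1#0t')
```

['', 'ecfl', 'ecfl', '0t']

Each match becomes a cut point; 4 segments remain.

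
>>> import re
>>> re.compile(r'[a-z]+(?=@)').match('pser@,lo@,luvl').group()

'pser'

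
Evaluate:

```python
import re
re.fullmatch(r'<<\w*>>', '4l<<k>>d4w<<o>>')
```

None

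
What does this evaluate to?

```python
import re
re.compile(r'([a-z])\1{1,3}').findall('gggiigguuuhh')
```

After group 1 captures some text, `\1` only succeeds where that same text appears again.
Walking the string: at [0:3] match 'ggg', group 1 = 'g'; at [3:5] match 'ii', group 1 = 'i'; at [5:7] match 'gg', group 1 = 'g'; at [7:10] match 'uuu', group 1 = 'u'; at [10:12] match 'hh', group 1 = 'h'.
One capturing group, so `findall` returns just the captured substring from each match — 5 in all.

['g', 'i', 'g', 'u', 'h']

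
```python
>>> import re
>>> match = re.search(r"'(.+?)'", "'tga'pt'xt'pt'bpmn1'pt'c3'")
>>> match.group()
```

"'tga'"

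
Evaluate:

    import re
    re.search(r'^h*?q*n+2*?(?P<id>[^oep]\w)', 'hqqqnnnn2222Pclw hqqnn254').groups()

The pattern matches anchored at the start of the string; then zero or more of the literal 'h' (lazy), then zero or more of a literal 'q'; then one or more of a literal 'n', then zero or more of a literal '2' (lazy); then any character except [oep], then a word character (captured as 'id').
Because the quantifier is non-greedy, it stops expanding at the earliest point where the rest of the pattern can succeed.
`search` walks the string left to right and returns the first match it finds.
The match spans [0:10] → 'hqqqnnnn22'.
Captured: group 1 = '22'.

('22',)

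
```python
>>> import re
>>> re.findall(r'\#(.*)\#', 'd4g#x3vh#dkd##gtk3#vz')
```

['x3vh#dkd##gtk3']

Walking the string: at [3:19] match '#x3vh#dkd##gtk3#', group 1 = 'x3vh#dkd##gtk3'.
With a single group, `findall` returns only what that group captured — 1 item.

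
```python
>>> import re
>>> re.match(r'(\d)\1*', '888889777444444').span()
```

`match` is anchored at position 0; if the pattern doesn't fit there, it returns None.
The match spans [0:5] → '88888'.

(0, 5)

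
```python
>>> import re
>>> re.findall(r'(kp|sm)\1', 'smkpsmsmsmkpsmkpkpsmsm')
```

['sm', 'kp', 'sm']

The backreference `\1` re-matches whatever the first group consumed, character for character.
One capturing group, so `findall` returns just the captured substring from each match — 3 in all.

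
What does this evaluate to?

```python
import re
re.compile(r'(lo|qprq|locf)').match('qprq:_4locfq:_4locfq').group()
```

`re.match` only tries the pattern at the start of the string.
The match spans [0:4] → 'qprq'.

'qprq'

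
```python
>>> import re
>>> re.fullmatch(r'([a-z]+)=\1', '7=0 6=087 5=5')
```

None

`fullmatch` succeeds only if the pattern covers the string from start to end.
Here the string isn't matched end-to-end, so the call returns None.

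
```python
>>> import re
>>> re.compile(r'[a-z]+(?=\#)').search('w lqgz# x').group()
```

Because the assertion is zero-width, the text it checks is not consumed and won't appear in the result.
`re.search` tries every starting position until one works.
The match spans [2:6] → 'lqgz'.

'lqgz'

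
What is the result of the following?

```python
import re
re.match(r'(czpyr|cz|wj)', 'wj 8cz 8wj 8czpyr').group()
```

`match` is anchored at position 0; if the pattern doesn't fit there, it returns None.
The match spans [0:2] → 'wj'.
Captured: group 1 = 'wj'.

'wj'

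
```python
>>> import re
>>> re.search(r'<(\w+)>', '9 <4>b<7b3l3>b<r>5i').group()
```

'<4>'

Unlike `match`, `search` isn't anchored — it looks for the pattern anywhere in the string.
The match spans [2:5] → '<4>'.
Captured: group 1 = '4'.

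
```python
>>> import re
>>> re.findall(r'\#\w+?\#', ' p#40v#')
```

['#40v#']

No capturing groups, so `findall` returns the 1 full match string.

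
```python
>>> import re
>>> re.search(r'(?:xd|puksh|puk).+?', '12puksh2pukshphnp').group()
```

'puksh2'

The regex engine tests alternatives in the order written; an earlier branch that matches wins even if a later one would match more.
The match spans [2:8] → 'puksh2'.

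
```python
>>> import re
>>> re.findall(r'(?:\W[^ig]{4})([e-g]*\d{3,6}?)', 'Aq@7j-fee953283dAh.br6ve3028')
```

['ee953', 'e302']

The `?` after the quantifier makes it lazy — it takes as little as possible before letting the rest of the pattern try.
With a single group, `findall` returns only what that group captured — 2 items.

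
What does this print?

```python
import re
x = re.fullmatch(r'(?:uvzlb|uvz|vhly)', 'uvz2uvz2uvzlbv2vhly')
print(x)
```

None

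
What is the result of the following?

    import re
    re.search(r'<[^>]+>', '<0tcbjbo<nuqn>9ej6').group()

`re.search` scans for the first position where the pattern succeeds.
The match spans [0:14] → '<0tcbjbo<nuqn>'.

'<0tcbjbo<nuqn>'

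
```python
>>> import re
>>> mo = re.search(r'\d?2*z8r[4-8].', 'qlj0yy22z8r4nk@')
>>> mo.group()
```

The pattern matches optionally a digit, then zero or more of a literal '2', then the literal 'z8r'; then a character in [4-8]; then any character.
Unlike `match`, `search` isn't anchored — it looks for the pattern anywhere in the string.
The match spans [6:13] → '22z8r4n'.

'22z8r4n'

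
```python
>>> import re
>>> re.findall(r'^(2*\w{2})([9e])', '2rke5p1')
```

[('2rk', 'e')]

This matches anchored at the start of the string; then zero or more of the literal '2', then exactly 2 of a word character (captured); then one of [9e] (captured).
`findall` packs the 2 group values into a tuple for every match.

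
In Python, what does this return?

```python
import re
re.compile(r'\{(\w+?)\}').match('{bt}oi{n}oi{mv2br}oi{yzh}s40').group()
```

`match` is anchored at position 0; if the pattern doesn't fit there, it returns None.
The match spans [0:4] → '{bt}'.
Captured: group 1 = 'bt'.

'{bt}'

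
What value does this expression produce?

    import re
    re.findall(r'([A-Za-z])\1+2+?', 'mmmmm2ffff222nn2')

['m', 'f', 'n']

After group 1 captures some text, `\1` only succeeds where that same text appears again.
Walking the string: at [0:6] match 'mmmmm2', group 1 = 'm'; at [6:11] match 'ffff2', group 1 = 'f'; at [13:16] match 'nn2', group 1 = 'n'.
Because there's exactly one group, `findall` drops the full match and keeps group 1 from each hit.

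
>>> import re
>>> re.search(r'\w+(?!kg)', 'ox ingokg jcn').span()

The negative lookahead/lookbehind blocks any match where the forbidden context is present.
The match spans [0:2] → 'ox'.

(0, 2)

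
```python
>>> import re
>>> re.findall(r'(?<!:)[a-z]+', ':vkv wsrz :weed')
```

['kv', 'wsrz', 'eed']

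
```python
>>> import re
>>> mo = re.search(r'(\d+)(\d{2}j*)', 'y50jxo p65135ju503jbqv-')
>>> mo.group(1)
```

'651'

The match spans [8:14] → '65135j'.
Captured: group 1 = '651', group 2 = '35j'.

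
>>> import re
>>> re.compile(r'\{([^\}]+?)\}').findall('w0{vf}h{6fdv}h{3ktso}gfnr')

Matches: at [2:6] match '{vf}', group 1 = 'vf'; at [7:13] match '{6fdv}', group 1 = '6fdv'; at [14:21] match '{3ktso}', group 1 = '3ktso'.
With a single group, `findall` returns only what that group captured — 3 items.

['vf', '6fdv', '3ktso']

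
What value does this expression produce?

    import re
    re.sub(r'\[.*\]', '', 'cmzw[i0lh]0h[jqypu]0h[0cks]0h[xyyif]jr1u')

Matches: at [4:36] → '[i0lh]0h[jqypu]0h[0cks]0h[xyyif]'.
`sub` substitutes '' at each match site.

'cmzwjr1u'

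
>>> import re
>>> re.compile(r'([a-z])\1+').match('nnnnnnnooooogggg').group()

A backreference is literal: `\1` must see the identical characters the first group matched.
With `match`, the pattern is implicitly anchored at the beginning.
The match spans [0:7] → 'nnnnnnn'.
Captured: group 1 = 'n'.

'nnnnnnn'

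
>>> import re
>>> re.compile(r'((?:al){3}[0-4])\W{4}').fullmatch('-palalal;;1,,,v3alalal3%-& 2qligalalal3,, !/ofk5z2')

None

`re.fullmatch` is like wrapping the pattern in `^…$` (in single-line mode).
Here the pattern can't cover the whole string, so the call returns None.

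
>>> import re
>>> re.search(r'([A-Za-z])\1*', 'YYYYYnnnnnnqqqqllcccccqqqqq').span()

The backreference `\1` re-matches whatever the first group consumed, character for character.
The match spans [0:5] → 'YYYYY'.

(0, 5)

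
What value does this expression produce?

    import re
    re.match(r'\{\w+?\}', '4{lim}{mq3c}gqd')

None

`re.match` won't scan ahead — the pattern has to work from the very first character.
Here the pattern fails at index 0, so the call returns None.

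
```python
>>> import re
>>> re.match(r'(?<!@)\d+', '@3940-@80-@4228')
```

The negative lookahead/lookbehind blocks any match where the forbidden context is present.
With `match`, the pattern is implicitly anchored at the beginning.
Here the string doesn't start with a match, so the call returns None.

None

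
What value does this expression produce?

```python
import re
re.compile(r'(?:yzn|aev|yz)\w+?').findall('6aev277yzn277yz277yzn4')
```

`|` is ordered: at each position the engine commits to the first alternative that works.
Walking the string: at [1:5] → 'aev2'; at [7:11] → 'yzn2'; at [13:16] → 'yz2'; at [18:22] → 'yzn4'.
`findall` yields the raw match text (4 of them) because the pattern has no groups.

['aev2', 'yzn2', 'yz2', 'yzn4']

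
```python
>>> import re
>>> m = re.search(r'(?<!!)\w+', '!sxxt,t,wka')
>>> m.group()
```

'xxt'

`(?!…)`/`(?<!…)` only lets a position through if the neighbouring text does NOT match; no characters are consumed.
`re.search` scans for the first position where the pattern succeeds.
The match spans [2:5] → 'xxt'.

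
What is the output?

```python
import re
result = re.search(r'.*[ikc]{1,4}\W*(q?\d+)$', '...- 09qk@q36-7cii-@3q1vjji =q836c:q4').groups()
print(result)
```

Pattern: zero or more of any character, then 1 to 4 of one of [ikc], then zero or more of a non-word character; then optionally a literal 'q', then one or more of a digit (captured); then anchored at the end.
`re.search` scans for the first position where the pattern succeeds.
The match spans [0:37] → '...- 09qk@q36-7cii-@3q1vjji =q836c:q4'.
Captured: group 1 = 'q4'.

('q4',)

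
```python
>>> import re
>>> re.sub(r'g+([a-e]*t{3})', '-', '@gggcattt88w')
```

This matches one or more of a literal 'g'; then zero or more of a character in [a-e], then exactly 3 of a literal 't' (captured).
Matches: at [1:9] → 'gggcattt'.
`sub` substitutes '-' at each match site.

'@-88w'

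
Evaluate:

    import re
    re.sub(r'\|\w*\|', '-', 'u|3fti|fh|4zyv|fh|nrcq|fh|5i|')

Matches: at [1:7] → '|3fti|'; at [9:15] → '|4zyv|'; at [17:23] → '|nrcq|'; at [25:29] → '|5i|'.
`sub` substitutes '-' at each match site.

'u-fh-fh-fh-'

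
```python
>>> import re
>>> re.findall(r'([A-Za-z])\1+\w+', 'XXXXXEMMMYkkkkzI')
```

['X']

A backreference is literal: `\1` must see the identical characters the first group matched.
Matches: at [0:16] match 'XXXXXEMMMYkkkkzI', group 1 = 'X'.
`findall` collects group 1 from the one match (1 total).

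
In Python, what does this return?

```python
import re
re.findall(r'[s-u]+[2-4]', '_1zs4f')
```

This matches one or more of a character in [s-u]; then a character in [2-4].
Walking the string: at [3:5] → 's4'.
With no groups in the pattern, `findall` gives back each whole match — 1 here.

['s4']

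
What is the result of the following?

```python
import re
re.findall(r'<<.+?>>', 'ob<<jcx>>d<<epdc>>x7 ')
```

['<<jcx>>', '<<epdc>>']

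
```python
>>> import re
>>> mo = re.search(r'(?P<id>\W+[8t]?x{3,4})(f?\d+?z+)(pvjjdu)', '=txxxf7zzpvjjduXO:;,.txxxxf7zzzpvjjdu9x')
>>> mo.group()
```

This matches one or more of a non-word character, then optionally one of [8t], then 3 to 4 of the literal 'x' (captured as 'id'); then optionally a literal 'f', then one or more of a digit (lazy), then one or more of a literal 'z' (captured); then the literal 'pvj', then the literal 'jdu' (captured).
The match spans [0:15] → '=txxxf7zzpvjjdu'.

'=txxxf7zzpvjjdu'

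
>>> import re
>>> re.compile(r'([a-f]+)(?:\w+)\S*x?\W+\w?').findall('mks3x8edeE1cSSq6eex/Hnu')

['ede']

This matches one or more of a character in [a-f] (captured); then one or more of a word character (non-capturing group); then zero or more of a non-whitespace character; then optionally the literal 'x', then one or more of a non-word character, then optionally a word character.
Because there's exactly one group, `findall` drops the full match and keeps group 1 from the one hit.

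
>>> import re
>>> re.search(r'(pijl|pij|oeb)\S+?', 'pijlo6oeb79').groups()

The match spans [0:5] → 'pijlo'.
Captured: group 1 = 'pijl'.

('pijl',)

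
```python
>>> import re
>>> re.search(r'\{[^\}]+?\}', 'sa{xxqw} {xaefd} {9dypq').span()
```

`re.search` tries every starting position until one works.
The match spans [2:8] → '{xxqw}'.

(2, 8)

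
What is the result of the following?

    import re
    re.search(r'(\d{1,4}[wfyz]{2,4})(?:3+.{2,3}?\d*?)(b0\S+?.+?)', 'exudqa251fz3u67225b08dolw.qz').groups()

('251fz', 'b08d')

The match spans [6:22] → '251fz3u67225b08d'.
Captured: group 1 = '251fz', group 2 = 'b08d'.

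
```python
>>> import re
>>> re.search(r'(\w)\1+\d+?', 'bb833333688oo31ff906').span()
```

(0, 3)

`\1` has to match the exact text group 1 already captured.
`re.search` tries every starting position until one works.
The match spans [0:3] → 'bb8'.
Captured: group 1 = 'b'.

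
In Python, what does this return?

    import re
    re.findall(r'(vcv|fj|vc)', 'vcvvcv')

Alternation tries branches left to right and keeps the first one that lets the overall match succeed at that position.
Because there's exactly one group, `findall` drops the full match and keeps group 1 from each hit.

['vcv', 'vcv']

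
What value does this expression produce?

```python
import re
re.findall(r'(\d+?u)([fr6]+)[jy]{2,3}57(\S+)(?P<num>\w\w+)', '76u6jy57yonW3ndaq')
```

Pattern: one or more of a digit (lazy), then a literal 'u' (captured); then one or more of one of [fr6] (captured); then 2 to 3 of one of [jy], then the literal '57'; then one or more of a non-whitespace character (captured); then a word character, then one or more of a word character (captured as 'num').
Scanning left to right: at [0:17] match '76u6jy57yonW3ndaq', groups = ('76u', '6', 'yonW3nd', 'aq').
4 groups means the one result is a tuple of 4 captured strings — 1 here.

[('76u', '6', 'yonW3nd', 'aq')]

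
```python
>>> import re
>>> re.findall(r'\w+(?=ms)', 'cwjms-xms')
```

Lookahead/lookbehind check context without consuming it, so the matched span excludes the asserted characters.
With no groups in the pattern, `findall` gives back each whole match — 2 here.

['cwj', 'x']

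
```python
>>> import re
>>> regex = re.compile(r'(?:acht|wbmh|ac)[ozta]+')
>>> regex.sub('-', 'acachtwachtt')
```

'-chtw-'

Matches: at [0:3] → 'aca'; at [7:12] → 'achtt'.
Each match is replaced by '-'.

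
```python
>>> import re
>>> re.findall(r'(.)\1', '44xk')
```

['4']

A backreference is literal: `\1` must see the identical characters the first group matched.
Matches: at [0:2] match '44', group 1 = '4'.
`findall` collects group 1 from the one match (1 total).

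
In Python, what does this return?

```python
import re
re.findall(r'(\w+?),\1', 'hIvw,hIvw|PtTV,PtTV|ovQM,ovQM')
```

A backreference is literal: `\1` must see the identical characters the first group matched.
Walking the string: at [0:9] match 'hIvw,hIvw', group 1 = 'hIvw'; at [10:19] match 'PtTV,PtTV', group 1 = 'PtTV'; at [20:29] match 'ovQM,ovQM', group 1 = 'ovQM'.
One capturing group, so `findall` returns just the captured substring from each match — 3 in all.

['hIvw', 'PtTV', 'ovQM']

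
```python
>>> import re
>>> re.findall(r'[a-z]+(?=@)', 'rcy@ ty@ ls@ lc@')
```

Because the assertion is zero-width, the text it checks is not consumed and won't appear in the result.
`findall` yields the raw match text (4 of them) because the pattern has no groups.

['rcy', 'ty', 'ls', 'lc']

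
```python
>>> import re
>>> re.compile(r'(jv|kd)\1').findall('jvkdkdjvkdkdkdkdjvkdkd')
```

['kd', 'kd', 'kd', 'kd']

A backreference is literal: `\1` must see the identical characters the first group matched.
Scanning left to right: at [2:6] match 'kdkd', group 1 = 'kd'; at [8:12] match 'kdkd', group 1 = 'kd'; at [12:16] match 'kdkd', group 1 = 'kd'; at [18:22] match 'kdkd', group 1 = 'kd'.
Because there's exactly one group, `findall` drops the full match and keeps group 1 from each hit.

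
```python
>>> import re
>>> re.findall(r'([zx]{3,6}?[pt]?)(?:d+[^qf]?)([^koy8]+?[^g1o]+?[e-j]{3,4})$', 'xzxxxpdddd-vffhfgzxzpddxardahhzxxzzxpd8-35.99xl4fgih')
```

[('xzxxxp', 'vffhfgzxzpddxardahhzxxzzxpd8-35.99xl4fgih')]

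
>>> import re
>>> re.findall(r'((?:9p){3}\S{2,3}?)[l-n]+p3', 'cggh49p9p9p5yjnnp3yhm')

['9p9p9p5yj']

The pattern matches the literal '9p' repeated 3 times, then 2 to 3 of a non-whitespace character (lazy) (captured); then one or more of a character in [l-n], then the literal 'p3'.
Walking the string: at [5:18] match '9p9p9p5yjnnp3', group 1 = '9p9p9p5yj'.
Because there's exactly one group, `findall` drops the full match and keeps group 1 from the one hit.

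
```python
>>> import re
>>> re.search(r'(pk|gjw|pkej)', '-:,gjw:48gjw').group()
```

The match spans [3:6] → 'gjw'.

'gjw'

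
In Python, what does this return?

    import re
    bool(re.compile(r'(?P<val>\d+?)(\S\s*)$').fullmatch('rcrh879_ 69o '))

False

The pattern matches one or more of a digit (lazy) (captured as 'val'); then a non-whitespace character, then zero or more of whitespace (captured); then anchored at the end.
`fullmatch` succeeds only if the pattern covers the string from start to end.
Here there's no way to consume every character, so the call returns None, and `bool(None)` is False.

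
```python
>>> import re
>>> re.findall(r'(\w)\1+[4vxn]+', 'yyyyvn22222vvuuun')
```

['y', '2', 'u']

The backreference `\1` re-matches whatever the first group consumed, character for character.
Because there's exactly one group, `findall` drops the full match and keeps group 1 from each hit.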